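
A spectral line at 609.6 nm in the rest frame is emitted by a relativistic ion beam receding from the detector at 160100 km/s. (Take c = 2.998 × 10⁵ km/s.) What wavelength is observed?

β = v/c = 160100/299800 = 0.5340.
Relativistic Doppler for wavelength: λ' = λ₀ · √((1 + β)/(1 − β)).
λ' = 609.6 × √(1.5340/0.4660) = 609.6 × 1.81440 ≈ 1106.1 nm.

1106.1 nm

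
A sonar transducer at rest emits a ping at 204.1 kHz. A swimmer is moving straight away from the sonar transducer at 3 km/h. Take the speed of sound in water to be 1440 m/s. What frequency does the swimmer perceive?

3 km/h = 0.8333 m/s.
Only the observer moves, away from the source, so f' = f · (v − v_o)/v.
f' = 204.1 × (1440 − 0.8333)/1440 = 204.1 × 1439.2/1440 ≈ 204.0 kHz.

204.0 kHz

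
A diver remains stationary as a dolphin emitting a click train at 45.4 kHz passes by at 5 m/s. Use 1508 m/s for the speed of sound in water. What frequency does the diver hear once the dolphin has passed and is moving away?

45.2 kHz

Receding: f₂ = f · v/(v + v_s) = 45.4 × 1508/1513 ≈ 45.2 kHz.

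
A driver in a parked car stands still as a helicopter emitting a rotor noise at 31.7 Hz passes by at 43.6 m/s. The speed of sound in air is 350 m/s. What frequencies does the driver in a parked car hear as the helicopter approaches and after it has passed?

Approaching: f₁ = f · v/(v − v_s) = 31.7 × 350/306.4 ≈ 36.2 Hz.
Receding: f₂ = f · v/(v + v_s) = 31.7 × 350/393.6 ≈ 28.2 Hz.

36.2 Hz approaching; 28.2 Hz receding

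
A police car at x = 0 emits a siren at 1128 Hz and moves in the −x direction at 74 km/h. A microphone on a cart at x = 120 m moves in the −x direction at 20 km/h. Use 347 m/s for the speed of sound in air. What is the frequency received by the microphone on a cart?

1082 Hz

74 km/h = 20.56 m/s; 20 km/h = 5.556 m/s.
The observer lies on the +x side, so the source is heading away from the observer and the observer is heading toward the source.
With source receding and observer approaching, f' = f · (v + v_o)/(v + v_s).
f' = 1128 × (347 + 5.556)/(347 + 20.56) = 1128 × 352.56/367.56 ≈ 1082 Hz.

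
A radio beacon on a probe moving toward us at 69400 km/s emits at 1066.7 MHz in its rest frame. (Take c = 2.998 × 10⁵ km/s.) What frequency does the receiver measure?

β = v/c = 69400/299800 = 0.2315.
Relativistic Doppler for frequency: f' = f₀ · √((1 + β)/(1 − β)).
f' = 1066.7 × √(1.2315/0.7685) = 1066.7 × 1.26587 ≈ 1350.3 MHz.

1350.3 MHz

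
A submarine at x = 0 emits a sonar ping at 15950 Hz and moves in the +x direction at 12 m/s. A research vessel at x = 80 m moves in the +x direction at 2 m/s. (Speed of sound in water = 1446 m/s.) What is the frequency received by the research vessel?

The observer lies on the +x side, so the source is heading toward the observer and the observer is heading away from the source.
Both move, so f' = f · (v − v_o)/(v − v_s).
f' = 15950 × (1446 − 2)/(1446 − 12) = 15950 × 1444/1434 ≈ 16061 Hz.

16061 Hz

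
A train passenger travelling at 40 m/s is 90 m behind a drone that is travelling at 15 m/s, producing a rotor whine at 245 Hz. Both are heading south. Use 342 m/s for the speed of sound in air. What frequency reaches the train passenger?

The train passenger is behind, so the drone is moving away from it while the train passenger is moving toward the drone.
General Doppler shift: f' = f · (v + v_o)/(v + v_s).
f' = 245 × (342 + 40)/(342 + 15) = 245 × 382/357 ≈ 262 Hz.

262 Hz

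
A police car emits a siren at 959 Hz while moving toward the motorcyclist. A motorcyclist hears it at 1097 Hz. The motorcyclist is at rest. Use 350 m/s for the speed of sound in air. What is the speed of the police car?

44 m/s

f' = f · v/(v − v_s) ⇒ v_s = v · |1 − f/f'|.
v_s = 350 × |1 − 959/1097| = 350 × 0.1258 ≈ 44 m/s.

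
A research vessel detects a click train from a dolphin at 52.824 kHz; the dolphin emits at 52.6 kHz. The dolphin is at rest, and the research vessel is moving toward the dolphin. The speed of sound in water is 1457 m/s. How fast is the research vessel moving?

6.2 m/s

f' = f · (v + v_o)/v ⇒ v_o = v · |f'/f − 1|.
v_o = 1457 × |52.824/52.6 − 1| = 1457 × 0.004259 ≈ 6.2 m/s.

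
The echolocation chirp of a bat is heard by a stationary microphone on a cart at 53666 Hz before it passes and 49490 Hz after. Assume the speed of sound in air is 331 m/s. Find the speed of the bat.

f₁/f₂ = (v + v_s)/(v − v_s), so v_s = v · (f₁ − f₂)/(f₁ + f₂).
v_s = 331 × (53666 − 49490)/(53666 + 49490) = 331 × 4176/103156 ≈ 13.4 m/s.

13.4 m/s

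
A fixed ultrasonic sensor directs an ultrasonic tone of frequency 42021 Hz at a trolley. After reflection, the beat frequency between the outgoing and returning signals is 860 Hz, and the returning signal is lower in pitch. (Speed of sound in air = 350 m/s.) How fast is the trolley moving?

Double Doppler shift off a moving reflector: f₂ = f₀ · (v + u)/(v − u) (u > 0 toward emitter).
Returning signal is lower, so f₂ = f₀ − Δf = 42021 − 860 = 41161 Hz.
Rearranging, u = v · (f₂ − f₀)/(f₂ + f₀) = 350 × -860/83182 ≈ -3.6 m/s.
So the trolley is moving at 3.6 m/s away from the emitter.

3.6 m/s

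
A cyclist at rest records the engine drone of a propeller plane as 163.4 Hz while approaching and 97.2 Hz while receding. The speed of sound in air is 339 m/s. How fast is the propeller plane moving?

f₁/f₂ = (v + v_s)/(v − v_s), so v_s = v · (f₁ − f₂)/(f₁ + f₂).
v_s = 339 × (163.4 − 97.2)/(163.4 + 97.2) = 339 × 66.2/260.6 ≈ 86 m/s.

86 m/s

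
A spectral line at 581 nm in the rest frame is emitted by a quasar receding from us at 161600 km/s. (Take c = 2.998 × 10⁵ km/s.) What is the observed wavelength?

β = v/c = 161600/299800 = 0.5390.
Relativistic Doppler for wavelength: λ' = λ₀ · √((1 + β)/(1 − β)).
λ' = 581 × √(1.5390/0.4610) = 581 × 1.82719 ≈ 1061.6 nm.

1061.6 nm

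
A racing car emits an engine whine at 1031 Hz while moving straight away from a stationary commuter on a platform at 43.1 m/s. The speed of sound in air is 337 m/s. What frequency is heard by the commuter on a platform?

914 Hz

Only the source moves, away from the listener, so f' = f · v/(v + v_s).
f' = 1031 × 337/(337 + 43.1) = 1031 × 337/380.1 ≈ 914 Hz.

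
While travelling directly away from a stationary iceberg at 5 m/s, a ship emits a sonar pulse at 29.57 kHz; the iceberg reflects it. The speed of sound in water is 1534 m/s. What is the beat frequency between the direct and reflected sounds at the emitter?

192 Hz

The iceberg receives the sound from a moving source: f₁ = f₀ · v/(v + v_e) = 29.57 × 1534/1539 ≈ 29.4739 kHz.
On the return leg the ship is a moving observer: f₂ = f₁ · (v − v_e)/v = 29.4739 × 1529/1534 ≈ 29.3779 kHz.
Beat against the emitted tone (with f₀ = 29570 Hz): |f₂ − f₀| = 2v_e·f₀/(v + v_e) = 2 × 5 × 29570/1539 ≈ 192 Hz.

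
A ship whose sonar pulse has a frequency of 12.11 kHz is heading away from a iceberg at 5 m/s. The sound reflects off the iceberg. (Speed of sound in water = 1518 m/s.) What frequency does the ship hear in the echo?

12.03 kHz

The iceberg receives the sound from a moving source: f₁ = f₀ · v/(v + v_e) = 12.11 × 1518/1523 ≈ 12.07 kHz.
On the return leg the ship is a moving observer: f₂ = f₁ · (v − v_e)/v = 12.07 × 1513/1518 ≈ 12.03 kHz.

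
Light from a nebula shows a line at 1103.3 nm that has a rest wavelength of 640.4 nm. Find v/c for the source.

0.496c

λ'/λ₀ = 1.7228 > 1 (redshift), so the source is receding.
λ'/λ₀ = √((1 + β)/(1 − β)) for a receding source ⇒ β = (r² − 1)/(r² + 1) with r = λ'/λ₀.
β = (2.9681 − 1)/(2.9681 + 1) ≈ 0.496.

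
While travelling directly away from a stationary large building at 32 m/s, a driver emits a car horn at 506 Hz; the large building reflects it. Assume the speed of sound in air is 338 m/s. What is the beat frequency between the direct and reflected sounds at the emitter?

The large building receives the sound from a moving source: f₁ = f₀ · v/(v + v_e) = 506 × 338/370 ≈ 462.2 Hz.
On the return leg the driver is a moving observer: f₂ = f₁ · (v − v_e)/v = 462.2 × 306/338 ≈ 418.5 Hz.
Beat against the emitted tone: |f₂ − f₀| = 2v_e·f₀/(v + v_e) = 2 × 32 × 506/370 ≈ 88 Hz.

88 Hz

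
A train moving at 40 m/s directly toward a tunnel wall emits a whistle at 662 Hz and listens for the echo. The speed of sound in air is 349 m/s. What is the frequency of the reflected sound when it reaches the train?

833 Hz

The tunnel wall receives the sound from a moving source: f₁ = f₀ · v/(v − v_e) = 662 × 349/309 ≈ 748 Hz.
On the return leg the train is a moving observer: f₂ = f₁ · (v + v_e)/v = 748 × 389/349 ≈ 833 Hz.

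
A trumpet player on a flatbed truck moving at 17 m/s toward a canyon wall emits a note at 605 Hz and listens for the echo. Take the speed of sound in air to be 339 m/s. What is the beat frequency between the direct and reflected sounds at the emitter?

64 Hz

The canyon wall receives the sound from a moving source: f₁ = f₀ · v/(v − v_e) = 605 × 339/322 ≈ 636.9 Hz.
On the return leg the trumpet player on a flatbed truck is a moving observer: f₂ = f₁ · (v + v_e)/v = 636.9 × 356/339 ≈ 668.9 Hz.
Equivalently f₂ = f₀ · (v + v_e)/(v − v_e).
Beat against the emitted tone: |f₂ − f₀| = 2v_e·f₀/(v − v_e) = 2 × 17 × 605/322 ≈ 64 Hz.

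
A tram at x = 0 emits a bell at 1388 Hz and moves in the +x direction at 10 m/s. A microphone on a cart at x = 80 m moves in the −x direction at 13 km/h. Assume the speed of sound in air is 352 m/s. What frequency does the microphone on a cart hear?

13 km/h = 3.611 m/s.
The observer lies on the +x side, so the source is heading toward the observer and the observer is heading toward the source.
General Doppler shift: f' = f · (v + v_o)/(v − v_s).
f' = 1388 × (352 + 3.611)/(352 − 10) = 1388 × 355.61/342 ≈ 1443 Hz.

1443 Hz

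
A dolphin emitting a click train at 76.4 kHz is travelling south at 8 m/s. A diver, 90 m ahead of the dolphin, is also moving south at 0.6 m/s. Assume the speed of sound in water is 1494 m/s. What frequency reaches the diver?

76.8 kHz

The diver is ahead, so the dolphin is moving toward it while the diver is moving away from the dolphin.
Both move, so f' = f · (v − v_o)/(v − v_s).
f' = 76.4 × (1494 − 0.6)/(1494 − 8) = 76.4 × 1493.4/1486 ≈ 76.8 kHz.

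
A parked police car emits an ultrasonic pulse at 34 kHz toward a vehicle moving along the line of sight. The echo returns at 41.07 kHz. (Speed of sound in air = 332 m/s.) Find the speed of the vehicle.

Double Doppler shift off a moving reflector: f₂ = f₀ · (v + u)/(v − u) (u > 0 toward emitter).
Rearranging, u = v · (f₂ − f₀)/(f₂ + f₀) = 332 × 7.07/75.07 ≈ 31 m/s.
So the vehicle is moving at 31 m/s toward the emitter.

31 m/s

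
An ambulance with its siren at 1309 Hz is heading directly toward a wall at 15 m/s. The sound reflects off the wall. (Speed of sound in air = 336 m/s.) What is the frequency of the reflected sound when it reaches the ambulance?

1431 Hz

The wall receives the sound from a moving source: f₁ = f₀ · v/(v − v_e) = 1309 × 336/321 ≈ 1370 Hz.
On the return leg the ambulance is a moving observer: f₂ = f₁ · (v + v_e)/v = 1370 × 351/336 ≈ 1431 Hz.
Equivalently f₂ = f₀ · (v + v_e)/(v − v_e).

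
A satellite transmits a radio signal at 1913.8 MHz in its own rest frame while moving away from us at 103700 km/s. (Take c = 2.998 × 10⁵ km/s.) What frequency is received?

β = v/c = 103700/299800 = 0.3459.
Relativistic Doppler for frequency: f' = f₀ · √((1 − β)/(1 + β)).
f' = 1913.8 × √(0.6541/1.3459) = 1913.8 × 0.69714 ≈ 1334.2 MHz.

1334.2 MHz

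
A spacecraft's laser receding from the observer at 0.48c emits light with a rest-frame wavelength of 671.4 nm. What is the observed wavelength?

Relativistic Doppler for wavelength: λ' = λ₀ · √((1 + β)/(1 − β)).
λ' = 671.4 × √(1.4800/0.5200) = 671.4 × 1.68705 ≈ 1132.7 nm.

1132.7 nm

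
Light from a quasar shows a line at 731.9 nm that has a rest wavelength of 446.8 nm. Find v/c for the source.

0.457

λ'/λ₀ = 1.6381 > 1 (redshift), so the source is receding.
λ'/λ₀ = √((1 + β)/(1 − β)) for a receding source ⇒ β = (r² − 1)/(r² + 1) with r = λ'/λ₀.
β = (2.6833 − 1)/(2.6833 + 1) ≈ 0.457.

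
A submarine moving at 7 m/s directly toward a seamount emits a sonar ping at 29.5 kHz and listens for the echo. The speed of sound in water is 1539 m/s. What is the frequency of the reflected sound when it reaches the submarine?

29.8 kHz

The seamount receives the sound from a moving source: f₁ = f₀ · v/(v − v_e) = 29.5 × 1539/1532 ≈ 29.6 kHz.
On the return leg the submarine is a moving observer: f₂ = f₁ · (v + v_e)/v = 29.6 × 1546/1539 ≈ 29.8 kHz.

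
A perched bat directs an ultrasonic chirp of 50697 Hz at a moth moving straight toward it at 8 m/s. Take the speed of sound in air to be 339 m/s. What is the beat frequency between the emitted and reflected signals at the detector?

2451 Hz

The moth first receives the wave as a moving observer: f₁ = f₀ · (v + u)/v = 50697 × (339 + 8)/339 ≈ 51893 Hz.
On reflection it acts as a source moving toward the stationary detector: f₂ = f₁ · v/(v − u) = 51893 × 339/331 ≈ 53148 Hz.
Equivalently f₂ = f₀ · (v + u)/(v − u).
Beat frequency: |f₂ − f₀| = 2u·f₀/(v − u) = 2 × 8 × 50697/331 ≈ 2451 Hz.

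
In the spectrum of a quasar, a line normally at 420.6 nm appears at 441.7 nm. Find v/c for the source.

0.049c

λ'/λ₀ = 1.0502 > 1 (redshift), so the source is receding.
λ'/λ₀ = √((1 + β)/(1 − β)) for a receding source ⇒ β = (r² − 1)/(r² + 1) with r = λ'/λ₀.
β = (1.1028 − 1)/(1.1028 + 1) ≈ 0.049.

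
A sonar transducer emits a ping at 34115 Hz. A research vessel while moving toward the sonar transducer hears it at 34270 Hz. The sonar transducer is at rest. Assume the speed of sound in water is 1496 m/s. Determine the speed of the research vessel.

6.8 m/s

f' = f · (v + v_o)/v ⇒ v_o = v · |f'/f − 1|.
v_o = 1496 × |34270/34115 − 1| = 1496 × 0.004543 ≈ 6.8 m/s.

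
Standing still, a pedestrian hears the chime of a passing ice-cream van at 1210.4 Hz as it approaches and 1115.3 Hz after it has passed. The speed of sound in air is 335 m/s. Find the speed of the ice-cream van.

13.7 m/s

f₁/f₂ = (v + v_s)/(v − v_s), so v_s = v · (f₁ − f₂)/(f₁ + f₂).
v_s = 335 × (1210.4 − 1115.3)/(1210.4 + 1115.3) = 335 × 95.1/2325.7 ≈ 13.7 m/s.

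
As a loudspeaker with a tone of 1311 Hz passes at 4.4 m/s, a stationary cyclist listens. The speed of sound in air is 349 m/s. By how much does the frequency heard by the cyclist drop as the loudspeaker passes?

33.1 Hz

Approaching: f₁ = f · v/(v − v_s) = 1311 × 349/344.6 ≈ 1327.7 Hz.
Receding: f₂ = f · v/(v + v_s) = 1311 × 349/353.4 ≈ 1294.7 Hz.
Drop: f₁ − f₂ = 2f·v·v_s/(v² − v_s²) = 2 × 1311 × 349 × 4.4/(349² − 4.4²) ≈ 33.1 Hz.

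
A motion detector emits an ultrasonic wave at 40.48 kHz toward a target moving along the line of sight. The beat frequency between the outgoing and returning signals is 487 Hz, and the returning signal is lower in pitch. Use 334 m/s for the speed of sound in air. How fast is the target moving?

Double Doppler shift off a moving reflector: f₂ = f₀ · (v + u)/(v − u) (u > 0 toward emitter).
Returning signal is lower, so f₂ = f₀ − Δf = 40480 − 487 = 39993 Hz.
Rearranging, u = v · (f₂ − f₀)/(f₂ + f₀) = 334 × -487/80473 ≈ -2.02 m/s.
So the target is moving at 2.02 m/s away from the emitter.

2.02 m/s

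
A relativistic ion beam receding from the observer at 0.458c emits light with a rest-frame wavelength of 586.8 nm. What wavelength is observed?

Relativistic Doppler for wavelength: λ' = λ₀ · √((1 + β)/(1 − β)).
λ' = 586.8 × √(1.4580/0.5420) = 586.8 × 1.64013 ≈ 962.4 nm.

962.4 nm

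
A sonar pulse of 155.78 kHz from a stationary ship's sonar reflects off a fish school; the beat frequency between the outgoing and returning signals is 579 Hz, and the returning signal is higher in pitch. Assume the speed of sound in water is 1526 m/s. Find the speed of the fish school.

2.83 m/s

Double Doppler shift off a moving reflector: f₂ = f₀ · (v + u)/(v − u) (u > 0 toward emitter).
Returning signal is higher, so f₂ = f₀ + Δf = 155780 + 579 = 156359 Hz.
Rearranging, u = v · (f₂ − f₀)/(f₂ + f₀) = 1526 × 579/312139 ≈ 2.83 m/s.
So the fish school is moving at 2.83 m/s toward the emitter.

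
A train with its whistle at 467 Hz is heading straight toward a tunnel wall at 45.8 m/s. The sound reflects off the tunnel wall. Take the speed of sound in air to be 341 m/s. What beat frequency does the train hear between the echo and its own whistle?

The tunnel wall receives the sound from a moving source: f₁ = f₀ · v/(v − v_e) = 467 × 341/295.2 ≈ 539.5 Hz.
On the return leg the train is a moving observer: f₂ = f₁ · (v + v_e)/v = 539.5 × 386.8/341 ≈ 611.9 Hz.
Equivalently f₂ = f₀ · (v + v_e)/(v − v_e).
Beat against the emitted tone: |f₂ − f₀| = 2v_e·f₀/(v − v_e) = 2 × 45.8 × 467/295.2 ≈ 145 Hz.

145 Hz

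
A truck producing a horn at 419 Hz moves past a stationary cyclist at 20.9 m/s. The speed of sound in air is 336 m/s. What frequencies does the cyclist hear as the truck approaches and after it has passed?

447 Hz approaching; 394 Hz receding

Approaching: f₁ = f · v/(v − v_s) = 419 × 336/315.1 ≈ 447 Hz.
Receding: f₂ = f · v/(v + v_s) = 419 × 336/356.9 ≈ 394 Hz.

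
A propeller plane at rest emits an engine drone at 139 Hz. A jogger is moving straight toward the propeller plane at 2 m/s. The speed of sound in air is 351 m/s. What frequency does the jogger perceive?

140 Hz

Only the observer moves, toward the source, so f' = f · (v + v_o)/v.
f' = 139 × (351 + 2)/351 = 139 × 353/351 ≈ 140 Hz.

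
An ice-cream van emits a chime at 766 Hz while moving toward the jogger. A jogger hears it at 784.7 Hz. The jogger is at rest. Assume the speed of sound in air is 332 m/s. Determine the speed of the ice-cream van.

7.9 m/s

f' = f · v/(v − v_s) ⇒ v_s = v · |1 − f/f'|.
v_s = 332 × |1 − 766/784.7| = 332 × 0.02383 ≈ 7.9 m/s.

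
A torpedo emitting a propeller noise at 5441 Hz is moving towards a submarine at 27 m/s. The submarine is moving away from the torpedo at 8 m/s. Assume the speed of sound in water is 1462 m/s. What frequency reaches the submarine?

5513 Hz

General Doppler shift: f' = f · (v − v_o)/(v − v_s).
f' = 5441 × (1462 − 8)/(1462 − 27) = 5441 × 1454/1435 ≈ 5513 Hz.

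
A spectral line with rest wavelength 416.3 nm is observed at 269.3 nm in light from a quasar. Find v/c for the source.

λ'/λ₀ = 0.6469 < 1 (blueshift), so the source is approaching.
λ'/λ₀ = √((1 − β)/(1 + β)) for an approaching source ⇒ β = (1 − r²)/(1 + r²) with r = λ'/λ₀.
β = (1 − 0.4185)/(1 + 0.4185) ≈ 0.410.

0.410c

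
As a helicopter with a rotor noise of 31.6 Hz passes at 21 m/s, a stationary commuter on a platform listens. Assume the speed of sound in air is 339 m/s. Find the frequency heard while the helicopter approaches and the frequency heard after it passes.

33.7 Hz approaching; 29.8 Hz receding

Approaching: f₁ = f · v/(v − v_s) = 31.6 × 339/318 ≈ 33.7 Hz.
Receding: f₂ = f · v/(v + v_s) = 31.6 × 339/360 ≈ 29.8 Hz.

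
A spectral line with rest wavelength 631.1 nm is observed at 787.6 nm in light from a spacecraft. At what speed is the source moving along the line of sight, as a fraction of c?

λ'/λ₀ = 1.2480 > 1 (redshift), so the source is receding.
λ'/λ₀ = √((1 + β)/(1 − β)) for a receding source ⇒ β = (r² − 1)/(r² + 1) with r = λ'/λ₀.
β = (1.5575 − 1)/(1.5575 + 1) ≈ 0.218.

0.218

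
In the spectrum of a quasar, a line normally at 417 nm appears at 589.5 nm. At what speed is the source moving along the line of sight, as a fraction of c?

0.333

λ'/λ₀ = 1.4137 > 1 (redshift), so the source is receding.
λ'/λ₀ = √((1 + β)/(1 − β)) for a receding source ⇒ β = (r² − 1)/(r² + 1) with r = λ'/λ₀.
β = (1.9985 − 1)/(1.9985 + 1) ≈ 0.333.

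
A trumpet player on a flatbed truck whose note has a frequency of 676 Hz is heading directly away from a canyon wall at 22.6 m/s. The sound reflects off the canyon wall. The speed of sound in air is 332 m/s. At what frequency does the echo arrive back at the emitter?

590 Hz

The canyon wall receives the sound from a moving source: f₁ = f₀ · v/(v + v_e) = 676 × 332/354.6 ≈ 633 Hz.
On the return leg the trumpet player on a flatbed truck is a moving observer: f₂ = f₁ · (v − v_e)/v = 633 × 309.4/332 ≈ 590 Hz.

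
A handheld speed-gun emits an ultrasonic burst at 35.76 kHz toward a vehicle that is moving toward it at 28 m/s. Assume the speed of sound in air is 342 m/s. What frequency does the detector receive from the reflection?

At the vehicle (a moving observer), f₁ = f₀ · (v + u)/v = 35.76 × 370/342 ≈ 38.7 kHz.
On reflection it acts as a source moving toward the stationary detector: f₂ = f₁ · v/(v − u) = 38.7 × 342/314 ≈ 42.1 kHz.
Equivalently f₂ = f₀ · (v + u)/(v − u).

42.1 kHz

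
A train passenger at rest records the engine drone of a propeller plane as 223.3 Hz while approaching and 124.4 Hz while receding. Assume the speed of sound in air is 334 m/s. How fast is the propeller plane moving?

f₁/f₂ = (v + v_s)/(v − v_s), so v_s = v · (f₁ − f₂)/(f₁ + f₂).
v_s = 334 × (223.3 − 124.4)/(223.3 + 124.4) = 334 × 98.9/347.7 ≈ 95 m/s.

95 m/s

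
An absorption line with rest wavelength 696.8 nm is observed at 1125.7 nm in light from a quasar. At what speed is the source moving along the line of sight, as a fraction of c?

0.446c

λ'/λ₀ = 1.6155 > 1 (redshift), so the source is receding.
λ'/λ₀ = √((1 + β)/(1 − β)) for a receding source ⇒ β = (r² − 1)/(r² + 1) with r = λ'/λ₀.
β = (2.6099 − 1)/(2.6099 + 1) ≈ 0.446.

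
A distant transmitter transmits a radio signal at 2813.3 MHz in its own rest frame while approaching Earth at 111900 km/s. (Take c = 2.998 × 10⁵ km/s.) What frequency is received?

4164.3 MHz

β = v/c = 111900/299800 = 0.3732.
Relativistic Doppler for frequency: f' = f₀ · √((1 + β)/(1 − β)).
f' = 2813.3 × √(1.3732/0.6268) = 2813.3 × 1.48022 ≈ 4164.3 MHz.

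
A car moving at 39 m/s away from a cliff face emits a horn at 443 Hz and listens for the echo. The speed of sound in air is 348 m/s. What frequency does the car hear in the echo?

The cliff face receives the sound from a moving source: f₁ = f₀ · v/(v + v_e) = 443 × 348/387 ≈ 398 Hz.
On the return leg the car is a moving observer: f₂ = f₁ · (v − v_e)/v = 398 × 309/348 ≈ 354 Hz.

354 Hz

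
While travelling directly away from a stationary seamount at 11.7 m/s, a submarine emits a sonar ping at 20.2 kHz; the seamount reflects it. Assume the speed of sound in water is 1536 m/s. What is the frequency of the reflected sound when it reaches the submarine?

19.9 kHz

The seamount receives the sound from a moving source: f₁ = f₀ · v/(v + v_e) = 20.2 × 1536/1547.7 ≈ 20.0 kHz.
On the return leg the submarine is a moving observer: f₂ = f₁ · (v − v_e)/v = 20.0 × 1524.3/1536 ≈ 19.9 kHz.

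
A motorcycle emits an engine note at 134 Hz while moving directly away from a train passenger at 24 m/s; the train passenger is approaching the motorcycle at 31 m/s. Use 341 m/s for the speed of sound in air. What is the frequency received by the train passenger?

137 Hz

Both move, so f' = f · (v + v_o)/(v + v_s).
f' = 134 × (341 + 31)/(341 + 24) = 134 × 372/365 ≈ 137 Hz.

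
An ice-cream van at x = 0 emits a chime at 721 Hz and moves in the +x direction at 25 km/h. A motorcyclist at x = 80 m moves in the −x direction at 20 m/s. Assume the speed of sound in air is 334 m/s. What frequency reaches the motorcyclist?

780 Hz

25 km/h = 6.944 m/s.
The observer lies on the +x side, so the source is heading toward the observer and the observer is heading toward the source.
General Doppler shift: f' = f · (v + v_o)/(v − v_s).
f' = 721 × (334 + 20)/(334 − 6.944) = 721 × 354/327.06 ≈ 780 Hz.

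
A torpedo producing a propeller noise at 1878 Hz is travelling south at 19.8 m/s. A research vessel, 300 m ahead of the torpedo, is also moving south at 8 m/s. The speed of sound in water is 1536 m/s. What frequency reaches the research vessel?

1893 Hz

The research vessel is ahead, so the torpedo is moving toward it while the research vessel is moving away from the torpedo.
With source approaching and observer receding, f' = f · (v − v_o)/(v − v_s).
f' = 1878 × (1536 − 8)/(1536 − 19.8) = 1878 × 1528/1516.2 ≈ 1893 Hz.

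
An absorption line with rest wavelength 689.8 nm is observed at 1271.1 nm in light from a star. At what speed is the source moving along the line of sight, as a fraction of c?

0.545c

λ'/λ₀ = 1.8427 > 1 (redshift), so the source is receding.
λ'/λ₀ = √((1 + β)/(1 − β)) for a receding source ⇒ β = (r² − 1)/(r² + 1) with r = λ'/λ₀.
β = (3.3956 − 1)/(3.3956 + 1) ≈ 0.545.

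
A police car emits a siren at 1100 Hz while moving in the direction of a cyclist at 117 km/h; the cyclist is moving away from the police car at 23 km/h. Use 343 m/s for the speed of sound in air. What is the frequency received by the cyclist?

117 km/h = 32.5 m/s; 23 km/h = 6.389 m/s.
Both move, so f' = f · (v − v_o)/(v − v_s).
f' = 1100 × (343 − 6.389)/(343 − 32.5) = 1100 × 336.61/310.5 ≈ 1193 Hz.

1193 Hz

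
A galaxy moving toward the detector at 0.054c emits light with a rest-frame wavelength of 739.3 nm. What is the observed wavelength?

Relativistic Doppler for wavelength: λ' = λ₀ · √((1 − β)/(1 + β)).
λ' = 739.3 × √(0.9460/1.0540) = 739.3 × 0.94738 ≈ 700.4 nm.

700.4 nm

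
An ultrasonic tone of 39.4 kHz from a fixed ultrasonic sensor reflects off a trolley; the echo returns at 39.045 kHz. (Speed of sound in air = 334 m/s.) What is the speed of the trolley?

Double Doppler shift off a moving reflector: f₂ = f₀ · (v + u)/(v − u) (u > 0 toward emitter).
Rearranging, u = v · (f₂ − f₀)/(f₂ + f₀) = 334 × -0.355/78.445 ≈ -1.51 m/s.
So the trolley is moving at 1.51 m/s away from the emitter.

1.51 m/s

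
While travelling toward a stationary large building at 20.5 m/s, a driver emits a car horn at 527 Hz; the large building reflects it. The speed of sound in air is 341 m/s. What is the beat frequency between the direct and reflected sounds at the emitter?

The large building receives the sound from a moving source: f₁ = f₀ · v/(v − v_e) = 527 × 341/320.5 ≈ 560.7 Hz.
On the return leg the driver is a moving observer: f₂ = f₁ · (v + v_e)/v = 560.7 × 361.5/341 ≈ 594.4 Hz.
Equivalently f₂ = f₀ · (v + v_e)/(v − v_e).
Beat against the emitted tone: |f₂ − f₀| = 2v_e·f₀/(v − v_e) = 2 × 20.5 × 527/320.5 ≈ 67 Hz.

67 Hz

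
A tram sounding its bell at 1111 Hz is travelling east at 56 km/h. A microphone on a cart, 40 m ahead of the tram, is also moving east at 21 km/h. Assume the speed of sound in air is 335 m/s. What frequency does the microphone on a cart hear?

56 km/h = 15.56 m/s; 21 km/h = 5.833 m/s.
The microphone on a cart is ahead, so the tram is moving toward it while the microphone on a cart is moving away from the tram.
Both move, so f' = f · (v − v_o)/(v − v_s).
f' = 1111 × (335 − 5.833)/(335 − 15.56) = 1111 × 329.17/319.44 ≈ 1145 Hz.

1145 Hz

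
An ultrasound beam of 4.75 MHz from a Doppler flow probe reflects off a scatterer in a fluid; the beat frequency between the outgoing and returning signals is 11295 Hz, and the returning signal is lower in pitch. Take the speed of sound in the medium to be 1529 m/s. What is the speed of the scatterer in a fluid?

Double Doppler shift off a moving reflector: f₂ = f₀ · (v + u)/(v − u) (u > 0 toward emitter).
Returning signal is lower, so f₂ = f₀ − Δf = 4750000 − 11295 = 4738705 Hz.
Rearranging, u = v · (f₂ − f₀)/(f₂ + f₀) = 1529 × -11295/9488705 ≈ -1.82 m/s.
So the scatterer in a fluid is moving at 1.82 m/s away from the emitter.

1.82 m/s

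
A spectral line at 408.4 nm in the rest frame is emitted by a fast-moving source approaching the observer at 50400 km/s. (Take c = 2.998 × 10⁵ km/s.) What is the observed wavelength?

344.6 nm

β = v/c = 50400/299800 = 0.1681.
Relativistic Doppler for wavelength: λ' = λ₀ · √((1 − β)/(1 + β)).
λ' = 408.4 × √(0.8319/1.1681) = 408.4 × 0.84390 ≈ 344.6 nm.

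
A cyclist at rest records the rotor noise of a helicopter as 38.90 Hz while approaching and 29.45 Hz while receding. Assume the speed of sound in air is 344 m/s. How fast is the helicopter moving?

f₁/f₂ = (v + v_s)/(v − v_s), so v_s = v · (f₁ − f₂)/(f₁ + f₂).
v_s = 344 × (38.90 − 29.45)/(38.90 + 29.45) = 344 × 9.45/68.35 ≈ 48 m/s.

48 m/s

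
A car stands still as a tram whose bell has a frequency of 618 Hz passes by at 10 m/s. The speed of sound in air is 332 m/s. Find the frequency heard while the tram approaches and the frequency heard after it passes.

637 Hz approaching; 600 Hz receding

Approaching: f₁ = f · v/(v − v_s) = 618 × 332/322 ≈ 637 Hz.
Receding: f₂ = f · v/(v + v_s) = 618 × 332/342 ≈ 600 Hz.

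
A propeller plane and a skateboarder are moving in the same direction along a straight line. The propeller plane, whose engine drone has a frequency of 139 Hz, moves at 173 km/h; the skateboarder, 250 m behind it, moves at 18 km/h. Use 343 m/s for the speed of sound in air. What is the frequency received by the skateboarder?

173 km/h = 48.06 m/s; 18 km/h = 5 m/s.
The skateboarder is behind, so the propeller plane is moving away from it while the skateboarder is moving toward the propeller plane.
With source receding and observer approaching, f' = f · (v + v_o)/(v + v_s).
f' = 139 × (343 + 5)/(343 + 48.06) = 139 × 348/391.06 ≈ 124 Hz.

124 Hz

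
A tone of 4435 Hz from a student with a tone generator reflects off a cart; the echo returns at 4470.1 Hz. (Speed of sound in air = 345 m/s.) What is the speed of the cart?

1.36 m/s

Double Doppler shift off a moving reflector: f₂ = f₀ · (v + u)/(v − u) (u > 0 toward emitter).
Rearranging, u = v · (f₂ − f₀)/(f₂ + f₀) = 345 × 35.1/8905.1 ≈ 1.36 m/s.
So the cart is moving at 1.36 m/s toward the emitter.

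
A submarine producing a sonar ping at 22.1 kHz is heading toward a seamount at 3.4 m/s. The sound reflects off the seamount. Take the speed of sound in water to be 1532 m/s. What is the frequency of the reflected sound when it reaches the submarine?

22.2 kHz

The seamount receives the sound from a moving source: f₁ = f₀ · v/(v − v_e) = 22.1 × 1532/1528.6 ≈ 22.1 kHz.
On the return leg the submarine is a moving observer: f₂ = f₁ · (v + v_e)/v = 22.1 × 1535.4/1532 ≈ 22.2 kHz.
Equivalently f₂ = f₀ · (v + v_e)/(v − v_e).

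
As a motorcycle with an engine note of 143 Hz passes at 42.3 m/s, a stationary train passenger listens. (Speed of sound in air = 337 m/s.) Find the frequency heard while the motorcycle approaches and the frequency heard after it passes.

Approaching: f₁ = f · v/(v − v_s) = 143 × 337/294.7 ≈ 164 Hz.
Receding: f₂ = f · v/(v + v_s) = 143 × 337/379.3 ≈ 127 Hz.

164 Hz approaching; 127 Hz receding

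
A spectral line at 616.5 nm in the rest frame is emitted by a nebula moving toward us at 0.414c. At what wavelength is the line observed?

Relativistic Doppler for wavelength: λ' = λ₀ · √((1 − β)/(1 + β)).
λ' = 616.5 × √(0.5860/1.4140) = 616.5 × 0.64376 ≈ 396.9 nm.

396.9 nm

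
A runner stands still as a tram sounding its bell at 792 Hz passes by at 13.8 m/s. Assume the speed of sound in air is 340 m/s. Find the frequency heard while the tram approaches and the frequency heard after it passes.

826 Hz approaching; 761 Hz receding

Approaching: f₁ = f · v/(v − v_s) = 792 × 340/326.2 ≈ 826 Hz.
Receding: f₂ = f · v/(v + v_s) = 792 × 340/353.8 ≈ 761 Hz.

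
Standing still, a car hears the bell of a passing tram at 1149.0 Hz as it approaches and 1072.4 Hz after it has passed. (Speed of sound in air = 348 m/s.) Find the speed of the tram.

f₁/f₂ = (v + v_s)/(v − v_s), so v_s = v · (f₁ − f₂)/(f₁ + f₂).
v_s = 348 × (1149.0 − 1072.4)/(1149.0 + 1072.4) = 348 × 76.6/2221.4 ≈ 12.0 m/s.

12.0 m/s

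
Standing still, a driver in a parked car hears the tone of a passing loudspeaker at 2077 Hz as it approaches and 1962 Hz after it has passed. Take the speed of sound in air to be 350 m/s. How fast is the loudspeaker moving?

f₁/f₂ = (v + v_s)/(v − v_s), so v_s = v · (f₁ − f₂)/(f₁ + f₂).
v_s = 350 × (2077 − 1962)/(2077 + 1962) = 350 × 115/4039 ≈ 10.0 m/s.

10.0 m/s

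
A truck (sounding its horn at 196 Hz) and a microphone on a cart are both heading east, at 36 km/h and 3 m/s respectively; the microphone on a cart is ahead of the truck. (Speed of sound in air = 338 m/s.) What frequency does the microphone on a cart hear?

200 Hz

36 km/h = 10 m/s.
The microphone on a cart is ahead, so the truck is moving toward it while the microphone on a cart is moving away from the truck.
General Doppler shift: f' = f · (v − v_o)/(v − v_s).
f' = 196 × (338 − 3)/(338 − 10) = 196 × 335/328 ≈ 200 Hz.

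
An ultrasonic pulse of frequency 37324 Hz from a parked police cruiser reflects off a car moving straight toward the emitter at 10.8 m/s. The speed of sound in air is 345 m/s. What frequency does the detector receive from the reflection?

The car first receives the wave as a moving observer: f₁ = f₀ · (v + u)/v = 37324 × (345 + 10.8)/345 ≈ 38492 Hz.
On reflection it acts as a source moving toward the stationary detector: f₂ = f₁ · v/(v − u) = 38492 × 345/334.2 ≈ 39736 Hz.

39736 Hz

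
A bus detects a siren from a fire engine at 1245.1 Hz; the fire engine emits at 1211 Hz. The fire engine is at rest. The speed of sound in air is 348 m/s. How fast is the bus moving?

f' > f, so the bus is approaching.
f' = f · (v + v_o)/v ⇒ v_o = v · |f'/f − 1|.
v_o = 348 × |1245.1/1211 − 1| = 348 × 0.02816 ≈ 9.8 m/s.

9.8 m/s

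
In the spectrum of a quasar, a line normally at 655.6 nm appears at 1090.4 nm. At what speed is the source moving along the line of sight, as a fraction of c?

λ'/λ₀ = 1.6632 > 1 (redshift), so the source is receding.
λ'/λ₀ = √((1 + β)/(1 − β)) for a receding source ⇒ β = (r² − 1)/(r² + 1) with r = λ'/λ₀.
β = (2.7663 − 1)/(2.7663 + 1) ≈ 0.469.

0.469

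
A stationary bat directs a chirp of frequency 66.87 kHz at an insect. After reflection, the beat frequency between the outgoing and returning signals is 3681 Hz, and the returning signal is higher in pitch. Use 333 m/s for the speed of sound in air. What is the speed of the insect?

8.9 m/s

Double Doppler shift off a moving reflector: f₂ = f₀ · (v + u)/(v − u) (u > 0 toward emitter).
Returning signal is higher, so f₂ = f₀ + Δf = 66870 + 3681 = 70551 Hz.
Rearranging, u = v · (f₂ − f₀)/(f₂ + f₀) = 333 × 3681/137421 ≈ 8.9 m/s.
So the insect is moving at 8.9 m/s toward the emitter.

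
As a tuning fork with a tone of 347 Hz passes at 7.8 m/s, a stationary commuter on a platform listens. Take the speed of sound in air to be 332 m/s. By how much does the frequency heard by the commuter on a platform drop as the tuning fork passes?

Approaching: f₁ = f · v/(v − v_s) = 347 × 332/324.2 ≈ 355.3 Hz.
Receding: f₂ = f · v/(v + v_s) = 347 × 332/339.8 ≈ 339.0 Hz.
Drop: f₁ − f₂ = 2f·v·v_s/(v² − v_s²) = 2 × 347 × 332 × 7.8/(332² − 7.8²) ≈ 16.3 Hz.

16.3 Hz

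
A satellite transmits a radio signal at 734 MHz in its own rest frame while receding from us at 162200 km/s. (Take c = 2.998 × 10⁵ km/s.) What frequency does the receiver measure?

β = v/c = 162200/299800 = 0.5410.
Relativistic Doppler for frequency: f' = f₀ · √((1 − β)/(1 + β)).
f' = 734 × √(0.4590/1.5410) = 734 × 0.54574 ≈ 400.6 MHz.

400.6 MHz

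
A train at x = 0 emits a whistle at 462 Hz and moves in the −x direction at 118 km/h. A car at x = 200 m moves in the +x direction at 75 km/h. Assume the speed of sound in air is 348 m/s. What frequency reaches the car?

397 Hz

118 km/h = 32.78 m/s; 75 km/h = 20.83 m/s.
The observer lies on the +x side, so the source is heading away from the observer and the observer is heading away from the source.
General Doppler shift: f' = f · (v − v_o)/(v + v_s).
f' = 462 × (348 − 20.83)/(348 + 32.78) = 462 × 327.17/380.78 ≈ 397 Hz.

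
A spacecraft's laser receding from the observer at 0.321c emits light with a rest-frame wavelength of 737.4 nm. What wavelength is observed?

1028.5 nm

Relativistic Doppler for wavelength: λ' = λ₀ · √((1 + β)/(1 − β)).
λ' = 737.4 × √(1.3210/0.6790) = 737.4 × 1.39481 ≈ 1028.5 nm.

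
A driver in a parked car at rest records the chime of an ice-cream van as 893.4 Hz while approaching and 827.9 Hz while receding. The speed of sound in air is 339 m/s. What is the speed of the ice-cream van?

12.9 m/s

f₁/f₂ = (v + v_s)/(v − v_s), so v_s = v · (f₁ − f₂)/(f₁ + f₂).
v_s = 339 × (893.4 − 827.9)/(893.4 + 827.9) = 339 × 65.5/1721.3 ≈ 12.9 m/s.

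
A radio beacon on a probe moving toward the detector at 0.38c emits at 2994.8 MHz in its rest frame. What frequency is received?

4468.0 MHz

Relativistic Doppler for frequency: f' = f₀ · √((1 + β)/(1 − β)).
f' = 2994.8 × √(1.3800/0.6200) = 2994.8 × 1.49191 ≈ 4468.0 MHz.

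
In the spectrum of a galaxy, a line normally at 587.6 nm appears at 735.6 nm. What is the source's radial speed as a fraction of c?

λ'/λ₀ = 1.2519 > 1 (redshift), so the source is receding.
λ'/λ₀ = √((1 + β)/(1 − β)) for a receding source ⇒ β = (r² − 1)/(r² + 1) with r = λ'/λ₀.
β = (1.5672 − 1)/(1.5672 + 1) ≈ 0.221.

0.221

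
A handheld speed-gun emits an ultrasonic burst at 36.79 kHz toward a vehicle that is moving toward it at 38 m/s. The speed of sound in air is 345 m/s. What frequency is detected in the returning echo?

The vehicle first receives the wave as a moving observer: f₁ = f₀ · (v + u)/v = 36.79 × (345 + 38)/345 ≈ 40.8 kHz.
On reflection it acts as a source moving toward the stationary detector: f₂ = f₁ · v/(v − u) = 40.8 × 345/307 ≈ 45.9 kHz.
Equivalently f₂ = f₀ · (v + u)/(v − u).

45.9 kHz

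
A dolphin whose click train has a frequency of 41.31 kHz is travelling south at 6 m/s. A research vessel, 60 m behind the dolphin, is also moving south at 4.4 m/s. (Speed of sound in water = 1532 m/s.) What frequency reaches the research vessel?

The research vessel is behind, so the dolphin is moving away from it while the research vessel is moving toward the dolphin.
Both move, so f' = f · (v + v_o)/(v + v_s).
f' = 41.31 × (1532 + 4.4)/(1532 + 6) = 41.31 × 1536.4/1538 ≈ 41.3 kHz.

41.3 kHz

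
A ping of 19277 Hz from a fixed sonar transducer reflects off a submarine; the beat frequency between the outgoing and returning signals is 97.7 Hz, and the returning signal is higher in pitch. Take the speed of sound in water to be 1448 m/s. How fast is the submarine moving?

3.7 m/s

Double Doppler shift off a moving reflector: f₂ = f₀ · (v + u)/(v − u) (u > 0 toward emitter).
Returning signal is higher, so f₂ = f₀ + Δf = 19277 + 97.7 = 19374.7 Hz.
Rearranging, u = v · (f₂ − f₀)/(f₂ + f₀) = 1448 × 97.7/38651.7 ≈ 3.7 m/s.
So the submarine is moving at 3.7 m/s toward the emitter.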